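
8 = 8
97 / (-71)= -97 / 71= -1.37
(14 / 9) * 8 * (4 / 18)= 224 / 81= 2.77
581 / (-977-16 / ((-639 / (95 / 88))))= -4083849 / 6867143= -0.59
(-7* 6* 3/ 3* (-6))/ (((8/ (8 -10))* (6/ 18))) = -189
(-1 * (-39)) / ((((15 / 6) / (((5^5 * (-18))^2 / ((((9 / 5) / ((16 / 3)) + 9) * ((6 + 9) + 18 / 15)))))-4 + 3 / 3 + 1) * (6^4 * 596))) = -1269531250 / 50287496994819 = -0.00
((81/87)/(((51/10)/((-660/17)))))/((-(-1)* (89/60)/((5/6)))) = -3.98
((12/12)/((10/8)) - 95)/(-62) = 1.52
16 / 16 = 1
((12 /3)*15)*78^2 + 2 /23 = 8395922 /23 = 365040.09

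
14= 14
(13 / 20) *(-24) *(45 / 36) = -39 / 2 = -19.50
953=953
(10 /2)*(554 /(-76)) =-1385 /38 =-36.45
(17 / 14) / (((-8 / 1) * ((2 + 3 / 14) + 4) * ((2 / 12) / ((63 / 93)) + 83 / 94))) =-16779 / 775576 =-0.02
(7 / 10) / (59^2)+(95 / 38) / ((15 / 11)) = 95738 / 52215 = 1.83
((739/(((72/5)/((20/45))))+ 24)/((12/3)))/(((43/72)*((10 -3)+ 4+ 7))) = 1.09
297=297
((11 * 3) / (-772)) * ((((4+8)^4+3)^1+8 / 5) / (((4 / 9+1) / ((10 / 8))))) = -767.23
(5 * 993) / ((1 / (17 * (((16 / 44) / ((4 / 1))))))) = 84405 / 11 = 7673.18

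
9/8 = 1.12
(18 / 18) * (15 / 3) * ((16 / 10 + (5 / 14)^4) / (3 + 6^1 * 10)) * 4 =310453 / 605052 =0.51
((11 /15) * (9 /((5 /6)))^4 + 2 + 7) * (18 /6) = 93617991 /3125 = 29957.76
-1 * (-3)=3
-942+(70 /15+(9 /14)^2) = -550909 /588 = -936.92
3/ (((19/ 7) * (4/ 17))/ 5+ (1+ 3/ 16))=28560/ 12521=2.28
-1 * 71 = -71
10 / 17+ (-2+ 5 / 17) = -19 / 17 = -1.12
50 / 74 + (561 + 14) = 21300 / 37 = 575.68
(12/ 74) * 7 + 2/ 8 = 205/ 148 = 1.39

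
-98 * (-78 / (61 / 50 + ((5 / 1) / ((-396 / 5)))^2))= 29967537600 / 4798513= 6245.17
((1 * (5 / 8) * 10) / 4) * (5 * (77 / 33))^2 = 30625 / 144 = 212.67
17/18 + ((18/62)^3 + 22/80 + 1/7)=1.39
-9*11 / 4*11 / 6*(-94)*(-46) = -392403 / 2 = -196201.50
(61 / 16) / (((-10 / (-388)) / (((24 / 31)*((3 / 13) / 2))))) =53253 / 4030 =13.21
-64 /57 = -1.12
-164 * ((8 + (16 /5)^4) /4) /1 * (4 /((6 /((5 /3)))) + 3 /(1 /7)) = -191834408 /1875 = -102311.68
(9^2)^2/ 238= 6561/ 238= 27.57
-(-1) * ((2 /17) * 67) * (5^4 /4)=41875 /34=1231.62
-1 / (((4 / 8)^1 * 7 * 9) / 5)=-10 / 63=-0.16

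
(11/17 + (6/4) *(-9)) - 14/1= -913/34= -26.85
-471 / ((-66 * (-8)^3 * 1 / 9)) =-1413 / 11264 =-0.13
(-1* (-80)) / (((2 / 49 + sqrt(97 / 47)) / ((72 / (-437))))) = -8.92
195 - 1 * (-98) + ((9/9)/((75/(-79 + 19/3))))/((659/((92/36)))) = 390996161/1334475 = 293.00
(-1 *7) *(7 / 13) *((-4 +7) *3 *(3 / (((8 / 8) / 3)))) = -305.31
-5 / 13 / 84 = -5 / 1092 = -0.00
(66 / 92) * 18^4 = 1732104 / 23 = 75308.87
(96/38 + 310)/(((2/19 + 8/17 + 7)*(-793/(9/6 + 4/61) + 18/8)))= -77122744/942743455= -0.08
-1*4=-4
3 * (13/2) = 39/2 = 19.50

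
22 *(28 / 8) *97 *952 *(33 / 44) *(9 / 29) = 47995794 / 29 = 1655027.38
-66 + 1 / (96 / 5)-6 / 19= -120865 / 1824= -66.26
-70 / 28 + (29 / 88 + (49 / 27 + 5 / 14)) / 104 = -4282715 / 1729728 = -2.48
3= 3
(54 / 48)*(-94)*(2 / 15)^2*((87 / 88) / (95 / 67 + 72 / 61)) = -0.72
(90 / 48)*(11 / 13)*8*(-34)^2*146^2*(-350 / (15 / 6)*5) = -2846069688000 / 13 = -218928437538.46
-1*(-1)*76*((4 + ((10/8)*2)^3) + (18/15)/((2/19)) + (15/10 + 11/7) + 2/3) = 2642.00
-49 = -49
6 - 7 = -1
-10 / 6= -5 / 3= -1.67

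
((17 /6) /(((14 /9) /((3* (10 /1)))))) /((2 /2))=765 /14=54.64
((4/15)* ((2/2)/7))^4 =256/121550625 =0.00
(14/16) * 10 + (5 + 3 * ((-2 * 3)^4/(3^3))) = 631/4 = 157.75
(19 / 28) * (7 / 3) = 19 / 12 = 1.58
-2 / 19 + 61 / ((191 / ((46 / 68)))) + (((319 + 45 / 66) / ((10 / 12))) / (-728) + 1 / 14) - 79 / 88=-59021541 / 47503610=-1.24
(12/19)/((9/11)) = 44/57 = 0.77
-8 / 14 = -0.57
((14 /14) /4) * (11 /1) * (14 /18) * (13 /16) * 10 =5005 /288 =17.38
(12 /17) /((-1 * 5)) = -12 /85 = -0.14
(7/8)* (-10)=-35/4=-8.75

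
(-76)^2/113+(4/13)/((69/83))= 51.49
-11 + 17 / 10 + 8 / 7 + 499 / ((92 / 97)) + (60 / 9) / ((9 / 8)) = 45546853 / 86940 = 523.89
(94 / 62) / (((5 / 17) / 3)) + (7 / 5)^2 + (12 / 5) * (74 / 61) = 961384 / 47275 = 20.34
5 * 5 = 25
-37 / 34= -1.09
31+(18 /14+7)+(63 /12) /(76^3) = 482873747 /12291328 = 39.29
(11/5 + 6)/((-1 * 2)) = -4.10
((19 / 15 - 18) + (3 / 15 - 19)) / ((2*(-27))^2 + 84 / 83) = -0.01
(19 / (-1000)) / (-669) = 19 / 669000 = 0.00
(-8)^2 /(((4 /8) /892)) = 114176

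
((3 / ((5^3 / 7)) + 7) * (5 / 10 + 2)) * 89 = 39872 / 25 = 1594.88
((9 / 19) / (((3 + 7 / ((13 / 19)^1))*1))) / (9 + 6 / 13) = 507 / 133988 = 0.00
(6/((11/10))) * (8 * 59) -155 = 26615/11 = 2419.55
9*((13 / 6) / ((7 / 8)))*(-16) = -2496 / 7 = -356.57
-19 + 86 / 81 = -1453 / 81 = -17.94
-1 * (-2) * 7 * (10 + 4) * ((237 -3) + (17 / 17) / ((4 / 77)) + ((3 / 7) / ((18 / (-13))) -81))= 101101 / 3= 33700.33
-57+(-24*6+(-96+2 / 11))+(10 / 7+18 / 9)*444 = 94361 / 77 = 1225.47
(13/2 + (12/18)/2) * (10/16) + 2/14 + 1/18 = 4505/1008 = 4.47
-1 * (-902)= 902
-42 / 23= -1.83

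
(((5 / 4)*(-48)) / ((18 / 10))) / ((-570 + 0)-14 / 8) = 400 / 6861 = 0.06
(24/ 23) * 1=24/ 23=1.04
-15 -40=-55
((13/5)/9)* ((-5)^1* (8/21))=-104/189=-0.55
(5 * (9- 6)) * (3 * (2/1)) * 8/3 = 240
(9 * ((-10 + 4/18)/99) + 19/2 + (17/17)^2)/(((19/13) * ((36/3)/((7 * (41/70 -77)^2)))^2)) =22729758850452329/297920000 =76294840.39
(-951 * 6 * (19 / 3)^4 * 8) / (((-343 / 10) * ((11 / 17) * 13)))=112367979040 / 441441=254548.13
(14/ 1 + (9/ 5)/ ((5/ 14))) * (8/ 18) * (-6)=-3808/ 75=-50.77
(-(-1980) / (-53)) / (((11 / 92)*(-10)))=1656 / 53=31.25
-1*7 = -7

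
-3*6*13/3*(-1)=78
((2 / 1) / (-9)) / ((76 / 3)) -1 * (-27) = 26.99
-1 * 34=-34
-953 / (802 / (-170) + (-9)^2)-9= -139361 / 6484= -21.49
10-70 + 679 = 619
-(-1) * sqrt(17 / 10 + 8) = sqrt(970) / 10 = 3.11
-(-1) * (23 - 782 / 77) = 989 / 77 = 12.84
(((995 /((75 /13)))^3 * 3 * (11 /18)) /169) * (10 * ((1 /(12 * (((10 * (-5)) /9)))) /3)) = -1126925657 /405000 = -2782.53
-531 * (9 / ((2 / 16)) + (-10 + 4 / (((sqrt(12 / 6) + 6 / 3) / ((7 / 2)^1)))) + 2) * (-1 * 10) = 414180 - 37170 * sqrt(2) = 361613.68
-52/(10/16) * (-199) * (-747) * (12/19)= -742075776/95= -7811323.96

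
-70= -70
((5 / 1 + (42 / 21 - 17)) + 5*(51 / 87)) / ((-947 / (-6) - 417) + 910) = -246 / 22649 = -0.01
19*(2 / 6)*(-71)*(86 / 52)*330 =-3190385 / 13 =-245414.23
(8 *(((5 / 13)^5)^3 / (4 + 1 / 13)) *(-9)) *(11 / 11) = -2197265625000 / 208680948442062317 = -0.00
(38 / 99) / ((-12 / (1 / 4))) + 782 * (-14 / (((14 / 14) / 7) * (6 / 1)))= -30347875 / 2376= -12772.67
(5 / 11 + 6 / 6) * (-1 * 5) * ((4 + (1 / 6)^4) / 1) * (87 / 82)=-751825 / 24354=-30.87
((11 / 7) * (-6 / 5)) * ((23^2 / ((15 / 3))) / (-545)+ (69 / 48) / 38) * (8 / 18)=949509 / 7248500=0.13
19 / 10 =1.90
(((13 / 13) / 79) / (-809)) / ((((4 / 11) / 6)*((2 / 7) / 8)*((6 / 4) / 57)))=-17556 / 63911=-0.27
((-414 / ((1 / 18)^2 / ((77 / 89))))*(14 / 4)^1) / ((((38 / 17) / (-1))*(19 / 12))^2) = -376100979408 / 11598569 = -32426.50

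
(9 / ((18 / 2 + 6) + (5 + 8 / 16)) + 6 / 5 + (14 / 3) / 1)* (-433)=-1679174 / 615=-2730.36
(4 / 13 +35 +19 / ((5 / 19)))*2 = 13976 / 65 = 215.02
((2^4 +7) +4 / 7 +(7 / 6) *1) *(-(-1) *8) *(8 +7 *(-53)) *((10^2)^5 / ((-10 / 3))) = 1508628000000000 / 7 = 215518285714285.71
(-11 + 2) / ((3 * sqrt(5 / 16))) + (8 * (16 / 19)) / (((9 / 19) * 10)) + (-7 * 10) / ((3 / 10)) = -10436 / 45 - 12 * sqrt(5) / 5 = -237.28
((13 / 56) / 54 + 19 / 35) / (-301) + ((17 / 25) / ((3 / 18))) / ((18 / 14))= 72169739 / 22755600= 3.17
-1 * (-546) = 546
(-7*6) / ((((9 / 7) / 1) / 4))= -392 / 3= -130.67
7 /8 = 0.88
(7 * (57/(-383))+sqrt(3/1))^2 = 599268/146689-798 * sqrt(3)/383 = 0.48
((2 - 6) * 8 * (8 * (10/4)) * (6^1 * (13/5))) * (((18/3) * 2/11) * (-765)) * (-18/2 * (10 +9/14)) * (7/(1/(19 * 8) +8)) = -9340919377920/13387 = -697760467.46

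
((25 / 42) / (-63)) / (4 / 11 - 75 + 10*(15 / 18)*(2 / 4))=275 / 2051091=0.00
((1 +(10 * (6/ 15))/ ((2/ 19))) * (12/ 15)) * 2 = 312/ 5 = 62.40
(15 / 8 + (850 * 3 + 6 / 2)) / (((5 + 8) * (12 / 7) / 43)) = 2050713 / 416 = 4929.60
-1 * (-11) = 11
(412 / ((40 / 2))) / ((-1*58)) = -103 / 290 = -0.36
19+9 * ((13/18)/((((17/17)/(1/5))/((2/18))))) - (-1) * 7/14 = 884/45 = 19.64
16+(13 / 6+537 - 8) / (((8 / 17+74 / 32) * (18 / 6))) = 542440 / 6813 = 79.62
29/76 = 0.38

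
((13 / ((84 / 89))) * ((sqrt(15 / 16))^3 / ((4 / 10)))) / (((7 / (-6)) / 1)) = -26.79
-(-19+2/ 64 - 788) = 25823/ 32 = 806.97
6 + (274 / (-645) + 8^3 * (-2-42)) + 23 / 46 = -29053283 / 1290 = -22521.92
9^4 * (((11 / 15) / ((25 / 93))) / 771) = 745767 / 32125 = 23.21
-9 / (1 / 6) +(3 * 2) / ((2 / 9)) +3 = -24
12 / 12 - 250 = -249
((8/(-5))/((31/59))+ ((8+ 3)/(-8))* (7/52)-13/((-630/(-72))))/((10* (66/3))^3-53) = -2128601/4806057357920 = -0.00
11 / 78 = 0.14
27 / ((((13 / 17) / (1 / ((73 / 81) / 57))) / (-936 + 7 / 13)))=-25771627683 / 12337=-2088970.39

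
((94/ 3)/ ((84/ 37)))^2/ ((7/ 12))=3024121/ 9261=326.54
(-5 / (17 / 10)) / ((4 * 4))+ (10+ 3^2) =18.82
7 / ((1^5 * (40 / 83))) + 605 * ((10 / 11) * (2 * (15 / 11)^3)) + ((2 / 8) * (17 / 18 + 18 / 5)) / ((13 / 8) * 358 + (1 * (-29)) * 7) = 185031252091 / 65993400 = 2803.78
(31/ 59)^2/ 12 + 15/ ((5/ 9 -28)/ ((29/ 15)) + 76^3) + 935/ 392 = 376493804733371/ 156335400389112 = 2.41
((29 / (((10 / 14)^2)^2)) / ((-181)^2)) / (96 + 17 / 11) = 26411 / 757598125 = 0.00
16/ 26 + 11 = 151/ 13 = 11.62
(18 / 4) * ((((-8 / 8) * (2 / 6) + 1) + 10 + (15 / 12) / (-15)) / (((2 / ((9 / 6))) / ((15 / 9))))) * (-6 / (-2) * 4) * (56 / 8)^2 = 280035 / 8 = 35004.38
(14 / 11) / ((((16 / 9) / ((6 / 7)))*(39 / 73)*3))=219 / 572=0.38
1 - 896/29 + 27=-84/29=-2.90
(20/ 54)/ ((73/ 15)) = 50/ 657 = 0.08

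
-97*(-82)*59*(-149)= -69923614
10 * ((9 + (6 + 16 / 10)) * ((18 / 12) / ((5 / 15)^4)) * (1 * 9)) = 181521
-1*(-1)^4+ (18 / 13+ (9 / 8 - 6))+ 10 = 573 / 104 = 5.51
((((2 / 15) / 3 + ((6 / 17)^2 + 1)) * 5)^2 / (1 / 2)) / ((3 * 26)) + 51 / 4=14380509625 / 1055371356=13.63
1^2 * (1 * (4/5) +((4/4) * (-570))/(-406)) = 2.20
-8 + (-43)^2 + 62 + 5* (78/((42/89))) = 19106/7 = 2729.43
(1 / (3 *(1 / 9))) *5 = 15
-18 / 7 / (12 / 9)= -27 / 14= -1.93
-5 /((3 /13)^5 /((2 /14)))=-1856465 /1701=-1091.40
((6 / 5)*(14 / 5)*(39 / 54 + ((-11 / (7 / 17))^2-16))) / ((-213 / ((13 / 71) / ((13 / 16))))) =-2.48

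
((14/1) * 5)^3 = 343000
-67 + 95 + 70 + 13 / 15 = 1483 / 15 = 98.87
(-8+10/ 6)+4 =-7/ 3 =-2.33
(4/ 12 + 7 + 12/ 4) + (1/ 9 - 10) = 4/ 9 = 0.44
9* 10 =90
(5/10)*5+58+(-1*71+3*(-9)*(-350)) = 18879/2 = 9439.50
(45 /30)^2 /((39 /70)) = 105 /26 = 4.04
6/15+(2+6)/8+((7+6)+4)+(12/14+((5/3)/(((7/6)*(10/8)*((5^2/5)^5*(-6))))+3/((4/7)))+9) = 8795609/262500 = 33.51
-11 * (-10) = 110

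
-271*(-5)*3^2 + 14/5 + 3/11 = 670894/55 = 12198.07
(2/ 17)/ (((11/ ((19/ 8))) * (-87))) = -19/ 65076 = -0.00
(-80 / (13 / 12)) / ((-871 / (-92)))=-7.80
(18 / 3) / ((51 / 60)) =120 / 17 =7.06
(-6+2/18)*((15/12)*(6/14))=-3.15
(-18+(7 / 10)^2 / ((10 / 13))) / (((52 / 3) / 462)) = -12032559 / 26000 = -462.79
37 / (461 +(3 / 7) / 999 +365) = 86247 / 1925407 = 0.04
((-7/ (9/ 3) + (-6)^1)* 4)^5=-10000000000/ 243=-41152263.37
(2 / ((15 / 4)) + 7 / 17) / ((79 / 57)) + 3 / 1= 24724 / 6715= 3.68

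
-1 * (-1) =1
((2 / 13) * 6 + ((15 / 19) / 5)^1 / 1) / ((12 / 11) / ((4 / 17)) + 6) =979 / 9633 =0.10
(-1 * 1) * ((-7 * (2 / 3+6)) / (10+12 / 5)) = 350 / 93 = 3.76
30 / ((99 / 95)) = 950 / 33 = 28.79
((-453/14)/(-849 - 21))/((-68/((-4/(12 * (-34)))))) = -151/28160160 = -0.00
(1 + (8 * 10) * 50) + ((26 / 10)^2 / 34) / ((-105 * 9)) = 4001.00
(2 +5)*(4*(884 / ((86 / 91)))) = 1126216 / 43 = 26191.07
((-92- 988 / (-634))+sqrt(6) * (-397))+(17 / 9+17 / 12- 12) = -397 * sqrt(6)- 1131341 / 11412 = -1071.58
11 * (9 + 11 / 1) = 220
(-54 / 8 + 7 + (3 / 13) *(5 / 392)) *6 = 3867 / 2548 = 1.52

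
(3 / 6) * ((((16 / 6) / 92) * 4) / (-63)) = -4 / 4347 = -0.00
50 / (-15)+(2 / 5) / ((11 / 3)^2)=-5996 / 1815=-3.30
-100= -100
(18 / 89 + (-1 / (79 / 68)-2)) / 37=-18692 / 260147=-0.07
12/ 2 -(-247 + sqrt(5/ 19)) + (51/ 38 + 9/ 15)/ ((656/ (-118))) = 384029/ 1520 -sqrt(95)/ 19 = 252.14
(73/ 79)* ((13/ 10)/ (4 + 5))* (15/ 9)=949/ 4266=0.22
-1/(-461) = 1/461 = 0.00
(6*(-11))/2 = -33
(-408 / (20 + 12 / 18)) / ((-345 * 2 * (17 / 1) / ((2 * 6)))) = 72 / 3565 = 0.02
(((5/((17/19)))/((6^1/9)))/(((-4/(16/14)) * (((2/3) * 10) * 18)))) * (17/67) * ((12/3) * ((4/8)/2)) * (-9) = 0.05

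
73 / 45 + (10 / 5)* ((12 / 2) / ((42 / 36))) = 3751 / 315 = 11.91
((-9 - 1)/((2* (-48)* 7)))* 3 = 5/112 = 0.04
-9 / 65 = -0.14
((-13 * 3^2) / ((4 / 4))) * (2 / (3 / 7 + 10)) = -1638 / 73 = -22.44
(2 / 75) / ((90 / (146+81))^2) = 51529 / 303750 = 0.17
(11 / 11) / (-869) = -0.00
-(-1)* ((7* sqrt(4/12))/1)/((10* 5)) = 7* sqrt(3)/150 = 0.08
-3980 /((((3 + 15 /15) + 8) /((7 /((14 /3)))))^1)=-995 /2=-497.50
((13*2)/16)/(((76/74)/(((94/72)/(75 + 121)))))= 22607/2145024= 0.01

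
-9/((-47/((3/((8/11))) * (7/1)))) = 2079/376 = 5.53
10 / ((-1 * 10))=-1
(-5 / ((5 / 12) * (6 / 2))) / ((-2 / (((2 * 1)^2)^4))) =512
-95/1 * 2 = -190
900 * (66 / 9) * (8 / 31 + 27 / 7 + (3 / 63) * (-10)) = 5211800 / 217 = 24017.51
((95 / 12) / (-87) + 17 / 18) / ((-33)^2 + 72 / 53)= 583 / 744836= 0.00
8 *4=32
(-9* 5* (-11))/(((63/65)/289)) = 1033175/7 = 147596.43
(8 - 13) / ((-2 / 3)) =15 / 2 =7.50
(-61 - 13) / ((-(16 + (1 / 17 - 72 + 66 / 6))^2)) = 10693 / 291848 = 0.04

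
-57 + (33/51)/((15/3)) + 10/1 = -3984/85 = -46.87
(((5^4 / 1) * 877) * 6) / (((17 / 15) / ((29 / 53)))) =1430606250 / 901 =1587798.28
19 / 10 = 1.90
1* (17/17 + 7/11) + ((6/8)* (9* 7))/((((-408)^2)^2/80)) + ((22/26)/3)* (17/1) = 78654956847/12230147072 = 6.43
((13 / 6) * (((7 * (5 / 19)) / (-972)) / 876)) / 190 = -91 / 3688576704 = -0.00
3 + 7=10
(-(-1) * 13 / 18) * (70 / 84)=65 / 108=0.60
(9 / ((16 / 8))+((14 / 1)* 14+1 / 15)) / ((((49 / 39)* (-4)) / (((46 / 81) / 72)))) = -0.31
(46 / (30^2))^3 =0.00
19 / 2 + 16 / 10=11.10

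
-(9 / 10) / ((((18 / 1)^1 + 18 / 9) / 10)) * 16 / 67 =-36 / 335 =-0.11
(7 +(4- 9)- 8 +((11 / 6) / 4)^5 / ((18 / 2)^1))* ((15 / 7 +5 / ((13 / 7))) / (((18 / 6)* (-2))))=23640135475 / 4891041792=4.83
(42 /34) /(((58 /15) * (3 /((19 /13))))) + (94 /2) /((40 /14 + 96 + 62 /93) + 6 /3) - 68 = -70822987 /1051076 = -67.38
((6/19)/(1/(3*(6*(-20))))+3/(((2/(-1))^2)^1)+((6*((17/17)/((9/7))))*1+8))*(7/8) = -160027/1824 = -87.73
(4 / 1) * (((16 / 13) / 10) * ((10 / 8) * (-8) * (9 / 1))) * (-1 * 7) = 4032 / 13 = 310.15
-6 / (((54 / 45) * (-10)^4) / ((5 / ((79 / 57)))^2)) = -3249 / 499280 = -0.01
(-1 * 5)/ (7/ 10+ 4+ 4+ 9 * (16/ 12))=-0.24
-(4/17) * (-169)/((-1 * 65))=-52/85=-0.61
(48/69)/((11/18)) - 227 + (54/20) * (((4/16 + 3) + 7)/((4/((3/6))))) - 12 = -18977209/80960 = -234.40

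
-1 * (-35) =35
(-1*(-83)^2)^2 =47458321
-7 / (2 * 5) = -7 / 10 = -0.70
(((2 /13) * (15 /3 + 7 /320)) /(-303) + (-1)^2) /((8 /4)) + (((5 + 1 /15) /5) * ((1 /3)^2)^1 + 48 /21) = 1150270019 /397051200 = 2.90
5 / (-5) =-1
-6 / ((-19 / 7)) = 42 / 19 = 2.21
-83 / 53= -1.57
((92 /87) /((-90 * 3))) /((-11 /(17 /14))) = 391 /904365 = 0.00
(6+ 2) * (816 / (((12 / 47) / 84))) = 2147712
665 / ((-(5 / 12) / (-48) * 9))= 8512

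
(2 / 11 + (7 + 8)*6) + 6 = 1058 / 11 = 96.18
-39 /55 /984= -13 /18040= -0.00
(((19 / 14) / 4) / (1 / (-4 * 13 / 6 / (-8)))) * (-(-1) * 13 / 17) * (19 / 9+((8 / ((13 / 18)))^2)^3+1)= 381163936128541 / 734131944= 519203.58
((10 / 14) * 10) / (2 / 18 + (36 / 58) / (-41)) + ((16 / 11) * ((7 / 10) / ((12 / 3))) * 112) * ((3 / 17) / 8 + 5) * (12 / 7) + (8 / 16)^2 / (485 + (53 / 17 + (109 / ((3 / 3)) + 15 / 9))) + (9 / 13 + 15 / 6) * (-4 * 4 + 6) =236423481401329 / 821070930680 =287.95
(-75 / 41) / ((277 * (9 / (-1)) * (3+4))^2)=-0.00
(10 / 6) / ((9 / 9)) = 5 / 3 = 1.67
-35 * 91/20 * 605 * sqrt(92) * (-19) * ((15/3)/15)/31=7322315 * sqrt(23)/186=188798.87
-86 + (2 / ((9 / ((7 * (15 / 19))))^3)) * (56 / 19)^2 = -5480589878 / 66854673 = -81.98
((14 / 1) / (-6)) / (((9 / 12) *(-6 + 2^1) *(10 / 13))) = 91 / 90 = 1.01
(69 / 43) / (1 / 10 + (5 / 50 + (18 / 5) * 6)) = 0.07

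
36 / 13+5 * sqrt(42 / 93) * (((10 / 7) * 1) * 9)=36 / 13+450 * sqrt(434) / 217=45.97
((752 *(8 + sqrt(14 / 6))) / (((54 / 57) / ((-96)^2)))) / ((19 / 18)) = 2310144 *sqrt(21) + 55443456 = 66029865.75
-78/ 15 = -26/ 5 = -5.20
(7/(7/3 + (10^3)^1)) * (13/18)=91/18042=0.01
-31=-31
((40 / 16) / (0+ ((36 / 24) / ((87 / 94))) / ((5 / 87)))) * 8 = 100 / 141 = 0.71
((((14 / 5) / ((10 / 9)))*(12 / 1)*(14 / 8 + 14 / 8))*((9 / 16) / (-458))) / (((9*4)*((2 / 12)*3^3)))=-147 / 183200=-0.00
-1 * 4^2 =-16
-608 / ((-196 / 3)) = 456 / 49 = 9.31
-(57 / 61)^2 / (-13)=3249 / 48373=0.07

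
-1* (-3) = 3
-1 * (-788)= 788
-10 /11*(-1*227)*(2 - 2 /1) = 0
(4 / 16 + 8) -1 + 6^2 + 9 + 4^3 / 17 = 56.01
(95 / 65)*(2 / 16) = 19 / 104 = 0.18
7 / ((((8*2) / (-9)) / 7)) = -27.56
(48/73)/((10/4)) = 96/365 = 0.26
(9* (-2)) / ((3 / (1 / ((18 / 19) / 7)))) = -133 / 3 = -44.33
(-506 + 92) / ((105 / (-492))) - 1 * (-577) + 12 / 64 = 1409561 / 560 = 2517.07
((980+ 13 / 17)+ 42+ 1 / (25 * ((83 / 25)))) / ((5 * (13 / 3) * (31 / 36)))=155858904 / 2843165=54.82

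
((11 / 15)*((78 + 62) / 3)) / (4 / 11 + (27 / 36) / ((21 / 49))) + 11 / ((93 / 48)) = 18304 / 837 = 21.87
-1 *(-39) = 39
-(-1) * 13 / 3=13 / 3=4.33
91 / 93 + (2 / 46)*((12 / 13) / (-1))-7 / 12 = 13163 / 37076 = 0.36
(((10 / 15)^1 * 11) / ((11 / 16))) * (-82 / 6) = -1312 / 9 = -145.78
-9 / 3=-3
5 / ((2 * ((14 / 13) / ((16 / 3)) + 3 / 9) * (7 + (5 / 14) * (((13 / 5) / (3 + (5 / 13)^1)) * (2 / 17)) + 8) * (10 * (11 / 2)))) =74256 / 13144403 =0.01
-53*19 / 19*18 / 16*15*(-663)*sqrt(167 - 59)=14231295*sqrt(3) / 4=6162331.50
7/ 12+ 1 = 19/ 12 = 1.58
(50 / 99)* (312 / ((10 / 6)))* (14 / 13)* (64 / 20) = 3584 / 11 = 325.82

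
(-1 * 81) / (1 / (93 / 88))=-85.60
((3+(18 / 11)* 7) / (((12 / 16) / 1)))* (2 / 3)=424 / 33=12.85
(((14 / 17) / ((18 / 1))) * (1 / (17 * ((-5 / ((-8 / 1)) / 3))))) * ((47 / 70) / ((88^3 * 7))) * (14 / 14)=47 / 25849084800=0.00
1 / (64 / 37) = 37 / 64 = 0.58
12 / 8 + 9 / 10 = 12 / 5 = 2.40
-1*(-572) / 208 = 11 / 4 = 2.75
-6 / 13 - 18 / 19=-348 / 247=-1.41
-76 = -76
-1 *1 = -1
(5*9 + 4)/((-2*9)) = -49/18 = -2.72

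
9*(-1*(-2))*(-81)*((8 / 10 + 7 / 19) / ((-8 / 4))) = 80919 / 95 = 851.78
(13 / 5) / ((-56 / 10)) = -13 / 28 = -0.46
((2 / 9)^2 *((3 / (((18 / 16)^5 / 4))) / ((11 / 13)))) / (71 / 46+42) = 313524224 / 35127718659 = 0.01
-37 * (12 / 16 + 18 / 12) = -333 / 4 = -83.25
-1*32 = -32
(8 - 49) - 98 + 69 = -70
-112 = -112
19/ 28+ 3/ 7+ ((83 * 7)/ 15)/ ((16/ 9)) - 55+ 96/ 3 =-59/ 560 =-0.11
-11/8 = -1.38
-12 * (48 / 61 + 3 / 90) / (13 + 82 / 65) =-0.69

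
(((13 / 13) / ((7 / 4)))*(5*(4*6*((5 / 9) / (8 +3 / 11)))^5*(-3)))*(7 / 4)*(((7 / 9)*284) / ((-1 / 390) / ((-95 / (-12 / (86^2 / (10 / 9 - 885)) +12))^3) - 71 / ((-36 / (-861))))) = 31926984769835893760000000000 / 1504532680787385202612334949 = 21.22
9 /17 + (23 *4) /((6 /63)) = 16431 /17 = 966.53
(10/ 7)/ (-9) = -10/ 63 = -0.16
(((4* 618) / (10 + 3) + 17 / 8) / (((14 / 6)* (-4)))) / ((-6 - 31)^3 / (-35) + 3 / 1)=-299955 / 21115328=-0.01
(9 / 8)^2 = 81 / 64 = 1.27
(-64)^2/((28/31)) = 31744/7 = 4534.86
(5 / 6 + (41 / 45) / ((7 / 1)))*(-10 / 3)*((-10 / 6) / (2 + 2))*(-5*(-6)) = 15175 / 378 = 40.15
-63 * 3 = -189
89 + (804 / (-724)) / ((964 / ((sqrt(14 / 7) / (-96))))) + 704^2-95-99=67*sqrt(2) / 5583488 + 495511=495511.00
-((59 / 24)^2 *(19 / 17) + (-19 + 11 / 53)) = 12.04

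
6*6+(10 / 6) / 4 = 437 / 12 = 36.42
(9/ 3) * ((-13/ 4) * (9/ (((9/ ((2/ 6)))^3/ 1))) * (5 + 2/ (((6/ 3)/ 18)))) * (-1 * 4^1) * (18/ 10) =299/ 405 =0.74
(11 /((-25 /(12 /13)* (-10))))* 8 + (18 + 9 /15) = 30753 /1625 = 18.92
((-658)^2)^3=81162489871457344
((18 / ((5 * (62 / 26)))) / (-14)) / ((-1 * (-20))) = -117 / 21700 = -0.01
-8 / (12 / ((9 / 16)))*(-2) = 3 / 4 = 0.75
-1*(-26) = 26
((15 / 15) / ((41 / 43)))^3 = 79507 / 68921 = 1.15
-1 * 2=-2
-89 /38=-2.34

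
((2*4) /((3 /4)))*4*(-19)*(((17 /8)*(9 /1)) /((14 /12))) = -93024 /7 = -13289.14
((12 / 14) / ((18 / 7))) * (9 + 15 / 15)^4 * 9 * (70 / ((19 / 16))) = 33600000 / 19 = 1768421.05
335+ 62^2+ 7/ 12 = 50155/ 12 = 4179.58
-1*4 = -4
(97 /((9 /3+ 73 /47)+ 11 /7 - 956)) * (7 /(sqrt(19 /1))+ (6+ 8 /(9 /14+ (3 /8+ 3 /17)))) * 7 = -3225319258 /355322733 - 1563737 * sqrt(19) /5937671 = -10.23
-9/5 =-1.80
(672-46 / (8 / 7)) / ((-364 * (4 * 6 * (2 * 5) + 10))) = -361 / 52000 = -0.01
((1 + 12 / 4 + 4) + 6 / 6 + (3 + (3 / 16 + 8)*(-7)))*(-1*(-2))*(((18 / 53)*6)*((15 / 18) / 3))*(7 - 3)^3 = -174000 / 53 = -3283.02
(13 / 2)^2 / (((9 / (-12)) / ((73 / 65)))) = -949 / 15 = -63.27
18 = 18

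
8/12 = 2/3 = 0.67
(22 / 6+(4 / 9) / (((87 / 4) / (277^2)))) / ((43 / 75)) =30763375 / 11223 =2741.10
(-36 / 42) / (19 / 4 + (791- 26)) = -0.00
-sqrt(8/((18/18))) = -2* sqrt(2) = -2.83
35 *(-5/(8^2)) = -175/64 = -2.73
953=953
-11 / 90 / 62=-11 / 5580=-0.00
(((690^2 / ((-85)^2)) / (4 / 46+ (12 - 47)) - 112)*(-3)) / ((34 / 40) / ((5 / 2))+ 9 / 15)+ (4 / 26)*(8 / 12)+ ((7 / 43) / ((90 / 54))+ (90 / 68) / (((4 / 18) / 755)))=1778045693038559 / 365825777460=4860.36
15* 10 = 150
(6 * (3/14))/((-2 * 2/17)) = -153/28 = -5.46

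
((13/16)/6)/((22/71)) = 923/2112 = 0.44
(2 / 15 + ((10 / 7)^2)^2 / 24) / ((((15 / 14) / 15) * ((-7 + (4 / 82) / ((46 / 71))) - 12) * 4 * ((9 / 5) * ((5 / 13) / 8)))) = -30108104 / 45908835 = -0.66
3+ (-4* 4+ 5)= -8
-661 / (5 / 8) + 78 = -4898 / 5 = -979.60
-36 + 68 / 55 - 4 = -2132 / 55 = -38.76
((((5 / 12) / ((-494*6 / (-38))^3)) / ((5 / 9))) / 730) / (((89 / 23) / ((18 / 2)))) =23 / 4567650880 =0.00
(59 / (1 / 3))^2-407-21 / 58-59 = 1790033 / 58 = 30862.64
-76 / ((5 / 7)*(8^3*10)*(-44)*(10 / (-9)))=-1197 / 2816000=-0.00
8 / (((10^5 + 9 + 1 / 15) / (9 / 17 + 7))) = 0.00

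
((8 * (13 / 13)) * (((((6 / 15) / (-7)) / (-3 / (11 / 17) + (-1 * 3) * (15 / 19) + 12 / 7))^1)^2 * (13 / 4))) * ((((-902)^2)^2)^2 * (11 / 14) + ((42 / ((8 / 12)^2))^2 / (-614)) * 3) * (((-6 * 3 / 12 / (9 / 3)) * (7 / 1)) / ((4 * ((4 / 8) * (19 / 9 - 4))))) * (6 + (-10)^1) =-78164728052977968067213905325397 / 20197530000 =-3870014207330201666600.52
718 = 718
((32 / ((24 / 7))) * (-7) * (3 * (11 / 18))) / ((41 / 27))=-78.88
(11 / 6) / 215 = 11 / 1290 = 0.01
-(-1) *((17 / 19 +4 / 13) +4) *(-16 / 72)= -2570 / 2223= -1.16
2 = 2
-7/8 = -0.88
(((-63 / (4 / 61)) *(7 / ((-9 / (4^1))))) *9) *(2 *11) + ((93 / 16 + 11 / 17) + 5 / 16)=80488713 / 136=591828.77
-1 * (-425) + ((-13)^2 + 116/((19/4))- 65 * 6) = 4340/19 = 228.42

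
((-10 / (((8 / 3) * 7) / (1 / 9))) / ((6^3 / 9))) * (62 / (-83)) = 155 / 83664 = 0.00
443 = 443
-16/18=-8/9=-0.89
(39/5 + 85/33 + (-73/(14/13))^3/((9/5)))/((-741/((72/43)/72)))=12369486989/2277835560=5.43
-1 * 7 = -7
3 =3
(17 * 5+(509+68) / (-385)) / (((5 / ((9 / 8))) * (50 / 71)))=5135643 / 192500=26.68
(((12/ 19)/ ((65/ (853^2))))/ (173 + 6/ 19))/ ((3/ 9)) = 26193924/ 214045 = 122.38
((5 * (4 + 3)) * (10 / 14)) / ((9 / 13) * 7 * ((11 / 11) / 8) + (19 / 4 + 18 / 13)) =2600 / 701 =3.71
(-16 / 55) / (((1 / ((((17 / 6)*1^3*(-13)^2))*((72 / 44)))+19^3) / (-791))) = 27270516 / 812868815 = 0.03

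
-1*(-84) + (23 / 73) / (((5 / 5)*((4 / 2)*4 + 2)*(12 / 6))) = 122663 / 1460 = 84.02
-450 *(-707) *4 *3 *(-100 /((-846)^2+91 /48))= -18325440000 /34354459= -533.42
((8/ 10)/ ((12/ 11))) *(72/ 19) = 264/ 95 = 2.78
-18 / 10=-9 / 5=-1.80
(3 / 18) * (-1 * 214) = -35.67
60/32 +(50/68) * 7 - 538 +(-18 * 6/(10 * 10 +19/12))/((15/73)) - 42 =-479241771/828920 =-578.15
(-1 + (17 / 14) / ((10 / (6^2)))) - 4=-22 / 35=-0.63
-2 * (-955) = 1910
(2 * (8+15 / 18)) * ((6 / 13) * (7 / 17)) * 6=4452 / 221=20.14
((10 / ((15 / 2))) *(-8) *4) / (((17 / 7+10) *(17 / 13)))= -11648 / 4437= -2.63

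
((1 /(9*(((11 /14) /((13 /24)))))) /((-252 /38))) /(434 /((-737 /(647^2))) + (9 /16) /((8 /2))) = 132392 /2825428299093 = 0.00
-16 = -16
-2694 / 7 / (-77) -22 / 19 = 39328 / 10241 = 3.84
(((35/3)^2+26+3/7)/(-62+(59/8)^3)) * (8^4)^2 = 17592186044416/2187801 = 8041035.75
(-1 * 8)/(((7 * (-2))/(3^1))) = 12/7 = 1.71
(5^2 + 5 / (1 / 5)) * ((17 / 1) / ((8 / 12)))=1275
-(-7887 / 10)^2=-62204769 / 100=-622047.69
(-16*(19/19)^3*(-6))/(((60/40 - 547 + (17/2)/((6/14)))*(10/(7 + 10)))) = -2448/7885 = -0.31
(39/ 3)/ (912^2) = 13/ 831744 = 0.00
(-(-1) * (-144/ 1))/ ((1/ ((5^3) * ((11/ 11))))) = -18000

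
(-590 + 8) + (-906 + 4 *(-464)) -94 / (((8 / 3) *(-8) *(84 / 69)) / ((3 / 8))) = -3342.64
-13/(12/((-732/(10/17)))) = 13481/10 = 1348.10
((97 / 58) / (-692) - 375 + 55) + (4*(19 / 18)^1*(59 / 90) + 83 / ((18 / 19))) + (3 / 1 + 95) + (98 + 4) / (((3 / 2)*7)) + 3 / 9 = -13833568823 / 113785560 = -121.58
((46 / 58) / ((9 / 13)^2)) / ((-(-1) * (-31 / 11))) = -42757 / 72819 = -0.59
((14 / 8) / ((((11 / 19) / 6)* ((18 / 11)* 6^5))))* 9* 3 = 133 / 3456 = 0.04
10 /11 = 0.91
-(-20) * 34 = 680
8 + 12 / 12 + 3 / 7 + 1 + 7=122 / 7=17.43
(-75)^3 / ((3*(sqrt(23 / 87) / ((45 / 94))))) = -6328125*sqrt(2001) / 2162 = -130931.13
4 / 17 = 0.24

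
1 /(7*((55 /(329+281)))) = 122 /77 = 1.58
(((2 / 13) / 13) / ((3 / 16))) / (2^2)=8 / 507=0.02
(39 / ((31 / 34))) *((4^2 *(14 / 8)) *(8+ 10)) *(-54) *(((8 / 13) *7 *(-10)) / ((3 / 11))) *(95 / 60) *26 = 234654900480 / 31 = 7569512918.71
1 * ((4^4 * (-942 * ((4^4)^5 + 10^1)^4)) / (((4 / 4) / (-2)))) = 704888085716887480232821774020098245589303930455179264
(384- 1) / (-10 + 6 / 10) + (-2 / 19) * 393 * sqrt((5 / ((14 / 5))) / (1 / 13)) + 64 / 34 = -1965 * sqrt(182) / 133- 31051 / 799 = -238.18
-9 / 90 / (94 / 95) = -19 / 188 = -0.10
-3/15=-1/5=-0.20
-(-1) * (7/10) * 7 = 4.90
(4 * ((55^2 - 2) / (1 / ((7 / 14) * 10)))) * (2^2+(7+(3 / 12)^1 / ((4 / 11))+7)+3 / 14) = 31998455 / 28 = 1142801.96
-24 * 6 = -144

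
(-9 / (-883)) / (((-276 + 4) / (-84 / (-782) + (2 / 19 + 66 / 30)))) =-806571 / 8921337520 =-0.00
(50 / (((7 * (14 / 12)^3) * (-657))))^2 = 1440000 / 30720624529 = 0.00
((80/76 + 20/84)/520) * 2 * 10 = 515/10374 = 0.05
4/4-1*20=-19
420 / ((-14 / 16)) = -480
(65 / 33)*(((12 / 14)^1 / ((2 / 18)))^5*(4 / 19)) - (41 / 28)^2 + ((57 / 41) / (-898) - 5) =11713779748886409 / 1034633810672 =11321.67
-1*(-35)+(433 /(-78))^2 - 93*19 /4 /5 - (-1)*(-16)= -586091 /15210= -38.53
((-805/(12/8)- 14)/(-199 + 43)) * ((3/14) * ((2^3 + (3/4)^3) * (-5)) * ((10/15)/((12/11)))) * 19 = -33232045/89856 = -369.84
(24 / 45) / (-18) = -4 / 135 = -0.03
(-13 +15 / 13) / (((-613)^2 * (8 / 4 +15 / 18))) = -924 / 83044949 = -0.00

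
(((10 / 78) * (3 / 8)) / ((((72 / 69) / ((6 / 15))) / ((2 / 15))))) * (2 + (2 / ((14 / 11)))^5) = 895459 / 31462704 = 0.03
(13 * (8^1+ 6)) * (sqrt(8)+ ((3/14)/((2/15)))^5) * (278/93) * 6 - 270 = 202384 * sqrt(2)/31+ 330869986515/9527168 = 43961.82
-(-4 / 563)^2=-16 / 316969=-0.00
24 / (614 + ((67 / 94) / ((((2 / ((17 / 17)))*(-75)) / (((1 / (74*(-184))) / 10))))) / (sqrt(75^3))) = 22913989714830528000000000000 / 586216236871081007999999995511 - 1157673168000000*sqrt(3) / 586216236871081007999999995511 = 0.04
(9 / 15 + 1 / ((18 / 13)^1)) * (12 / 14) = 17 / 15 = 1.13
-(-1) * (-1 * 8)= -8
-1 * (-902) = 902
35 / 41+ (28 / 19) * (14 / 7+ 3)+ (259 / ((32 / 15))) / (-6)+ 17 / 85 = -2944569 / 249280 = -11.81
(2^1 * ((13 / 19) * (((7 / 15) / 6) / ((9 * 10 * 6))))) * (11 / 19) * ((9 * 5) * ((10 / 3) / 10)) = 1001 / 584820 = 0.00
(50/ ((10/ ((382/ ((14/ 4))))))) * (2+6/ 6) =11460/ 7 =1637.14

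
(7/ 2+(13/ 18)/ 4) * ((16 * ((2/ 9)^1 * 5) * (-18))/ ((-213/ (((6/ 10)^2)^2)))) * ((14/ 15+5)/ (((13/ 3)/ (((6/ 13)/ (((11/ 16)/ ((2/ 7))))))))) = 21735936/ 115490375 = 0.19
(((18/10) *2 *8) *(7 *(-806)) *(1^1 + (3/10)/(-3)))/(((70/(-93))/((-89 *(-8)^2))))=-138335288832/125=-1106682310.66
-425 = -425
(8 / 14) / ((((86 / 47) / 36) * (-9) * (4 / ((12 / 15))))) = -376 / 1505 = -0.25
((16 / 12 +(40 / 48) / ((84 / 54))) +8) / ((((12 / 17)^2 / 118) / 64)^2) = 3856330275664 / 1701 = 2267095988.04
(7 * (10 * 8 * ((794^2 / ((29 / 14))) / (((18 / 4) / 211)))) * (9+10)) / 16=2476869565520 / 261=9489921706.97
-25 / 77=-0.32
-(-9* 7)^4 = -15752961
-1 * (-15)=15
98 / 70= 7 / 5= 1.40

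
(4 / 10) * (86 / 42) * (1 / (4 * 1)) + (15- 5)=2143 / 210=10.20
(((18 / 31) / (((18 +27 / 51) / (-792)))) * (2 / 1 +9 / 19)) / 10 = -632808 / 103075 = -6.14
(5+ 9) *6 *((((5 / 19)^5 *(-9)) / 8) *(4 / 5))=-236250 / 2476099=-0.10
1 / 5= 0.20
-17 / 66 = -0.26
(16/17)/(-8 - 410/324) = -2592/25517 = -0.10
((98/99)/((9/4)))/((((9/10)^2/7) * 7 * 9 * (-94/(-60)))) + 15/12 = 52448555/40704444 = 1.29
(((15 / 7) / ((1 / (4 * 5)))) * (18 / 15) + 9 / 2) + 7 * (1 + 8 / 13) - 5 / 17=207119 / 3094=66.94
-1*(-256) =256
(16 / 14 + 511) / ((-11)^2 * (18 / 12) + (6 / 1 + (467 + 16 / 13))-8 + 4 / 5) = 155350 / 196721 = 0.79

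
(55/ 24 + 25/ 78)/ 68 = 815/ 21216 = 0.04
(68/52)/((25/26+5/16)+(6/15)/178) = 7120/6949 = 1.02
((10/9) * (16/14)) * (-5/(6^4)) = -25/5103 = -0.00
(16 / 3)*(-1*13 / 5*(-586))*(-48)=-1950208 / 5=-390041.60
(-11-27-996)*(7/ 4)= -3619/ 2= -1809.50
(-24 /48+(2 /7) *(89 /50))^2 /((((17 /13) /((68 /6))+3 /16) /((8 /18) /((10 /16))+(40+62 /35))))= 695864 /67528125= 0.01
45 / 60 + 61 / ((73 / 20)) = 5099 / 292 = 17.46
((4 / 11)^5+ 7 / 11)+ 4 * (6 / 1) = 3968735 / 161051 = 24.64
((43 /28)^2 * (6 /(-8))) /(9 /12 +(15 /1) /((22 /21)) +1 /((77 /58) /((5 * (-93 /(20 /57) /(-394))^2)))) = -358789205 /3402178262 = -0.11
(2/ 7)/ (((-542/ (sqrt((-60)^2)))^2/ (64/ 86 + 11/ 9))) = 152200/ 22105741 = 0.01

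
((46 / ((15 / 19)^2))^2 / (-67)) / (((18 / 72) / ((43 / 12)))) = -11857647148 / 10175625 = -1165.30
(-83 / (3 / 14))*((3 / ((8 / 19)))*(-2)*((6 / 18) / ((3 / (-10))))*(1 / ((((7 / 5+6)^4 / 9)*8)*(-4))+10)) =-33101870774525 / 539758368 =-61327.20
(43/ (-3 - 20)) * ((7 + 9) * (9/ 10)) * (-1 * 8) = 24768/ 115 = 215.37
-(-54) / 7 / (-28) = -27 / 98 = -0.28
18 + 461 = 479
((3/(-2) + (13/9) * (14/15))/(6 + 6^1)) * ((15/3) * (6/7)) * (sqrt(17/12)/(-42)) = 0.00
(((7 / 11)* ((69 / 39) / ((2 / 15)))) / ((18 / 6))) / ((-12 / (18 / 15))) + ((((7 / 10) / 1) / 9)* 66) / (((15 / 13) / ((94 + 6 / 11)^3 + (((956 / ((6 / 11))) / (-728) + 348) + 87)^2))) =1638376709388911 / 356756400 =4592424.16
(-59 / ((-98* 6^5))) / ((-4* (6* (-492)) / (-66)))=-649 / 1499710464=-0.00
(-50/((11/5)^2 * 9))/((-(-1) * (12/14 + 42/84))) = -17500/20691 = -0.85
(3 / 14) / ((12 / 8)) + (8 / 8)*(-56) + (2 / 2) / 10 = -3903 / 70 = -55.76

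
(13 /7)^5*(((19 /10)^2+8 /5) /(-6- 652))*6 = -580330959 /552950300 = -1.05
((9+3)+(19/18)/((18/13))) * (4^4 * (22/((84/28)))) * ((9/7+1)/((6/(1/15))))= 9315328/15309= 608.49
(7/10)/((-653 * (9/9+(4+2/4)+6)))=-7/75095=-0.00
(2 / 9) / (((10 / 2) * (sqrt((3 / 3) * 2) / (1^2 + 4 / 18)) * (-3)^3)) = -11 * sqrt(2) / 10935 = -0.00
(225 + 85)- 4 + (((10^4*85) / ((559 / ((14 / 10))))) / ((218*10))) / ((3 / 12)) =18882886 / 60931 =309.91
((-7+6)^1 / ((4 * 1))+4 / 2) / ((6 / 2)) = 7 / 12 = 0.58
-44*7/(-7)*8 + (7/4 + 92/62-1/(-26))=572699/1612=355.27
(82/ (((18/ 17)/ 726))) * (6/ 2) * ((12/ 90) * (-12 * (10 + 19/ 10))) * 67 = -5379351208/ 25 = -215174048.32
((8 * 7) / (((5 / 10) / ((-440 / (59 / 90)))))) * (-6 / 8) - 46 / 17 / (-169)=9556749914 / 169507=56379.68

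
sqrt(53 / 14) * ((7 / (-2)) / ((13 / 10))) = -5 * sqrt(742) / 26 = -5.24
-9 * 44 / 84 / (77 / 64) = -3.92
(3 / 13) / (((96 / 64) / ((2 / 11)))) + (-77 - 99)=-25164 / 143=-175.97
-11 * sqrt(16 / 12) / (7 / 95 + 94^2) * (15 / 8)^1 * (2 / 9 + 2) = -26125 * sqrt(3) / 7554843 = -0.01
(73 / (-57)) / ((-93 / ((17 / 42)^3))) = 0.00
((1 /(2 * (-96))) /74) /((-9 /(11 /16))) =11 /2045952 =0.00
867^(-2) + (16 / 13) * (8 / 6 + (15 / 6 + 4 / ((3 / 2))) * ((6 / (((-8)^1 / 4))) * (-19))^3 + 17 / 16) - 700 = 11501011832290 / 9771957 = 1176940.49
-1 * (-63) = 63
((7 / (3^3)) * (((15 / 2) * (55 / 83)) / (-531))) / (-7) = 275 / 793314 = 0.00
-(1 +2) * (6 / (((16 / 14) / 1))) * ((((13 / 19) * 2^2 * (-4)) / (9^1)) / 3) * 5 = 1820 / 57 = 31.93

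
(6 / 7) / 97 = 6 / 679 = 0.01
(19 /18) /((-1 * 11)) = -19 /198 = -0.10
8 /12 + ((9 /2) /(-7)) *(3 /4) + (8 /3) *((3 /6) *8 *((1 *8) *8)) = 114719 /168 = 682.85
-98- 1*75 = -173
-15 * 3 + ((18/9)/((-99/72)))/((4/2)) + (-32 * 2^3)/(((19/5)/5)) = -79957/209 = -382.57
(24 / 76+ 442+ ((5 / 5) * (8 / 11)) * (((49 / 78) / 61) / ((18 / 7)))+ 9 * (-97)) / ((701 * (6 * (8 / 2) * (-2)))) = 1927255309 / 150571401552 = 0.01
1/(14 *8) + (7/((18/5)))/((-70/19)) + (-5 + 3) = -2539/1008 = -2.52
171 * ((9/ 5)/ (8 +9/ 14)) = 21546/ 605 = 35.61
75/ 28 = 2.68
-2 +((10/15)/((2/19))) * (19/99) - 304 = -90521/297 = -304.78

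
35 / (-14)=-5 / 2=-2.50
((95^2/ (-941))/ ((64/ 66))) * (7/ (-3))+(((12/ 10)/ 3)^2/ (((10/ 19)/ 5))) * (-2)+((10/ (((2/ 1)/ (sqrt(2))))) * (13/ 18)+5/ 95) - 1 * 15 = 72812447/ 14303200+65 * sqrt(2)/ 18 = 10.20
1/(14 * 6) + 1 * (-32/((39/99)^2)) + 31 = -2486987/14196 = -175.19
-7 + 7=0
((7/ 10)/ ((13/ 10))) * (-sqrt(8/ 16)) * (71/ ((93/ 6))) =-497 * sqrt(2)/ 403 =-1.74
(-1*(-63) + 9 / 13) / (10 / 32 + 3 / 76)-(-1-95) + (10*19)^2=50600348 / 1391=36376.96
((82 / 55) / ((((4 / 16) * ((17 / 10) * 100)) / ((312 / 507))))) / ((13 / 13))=1312 / 60775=0.02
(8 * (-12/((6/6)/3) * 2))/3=-192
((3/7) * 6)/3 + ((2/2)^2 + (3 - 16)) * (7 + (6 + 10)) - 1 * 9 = -1989/7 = -284.14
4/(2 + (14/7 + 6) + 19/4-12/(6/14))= -16/53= -0.30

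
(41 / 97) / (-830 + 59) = -41 / 74787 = -0.00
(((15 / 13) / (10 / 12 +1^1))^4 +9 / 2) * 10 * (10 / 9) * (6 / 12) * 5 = 54092700125 / 418161601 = 129.36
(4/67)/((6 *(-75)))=-2/15075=-0.00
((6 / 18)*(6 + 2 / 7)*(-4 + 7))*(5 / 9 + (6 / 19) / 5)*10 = 46552 / 1197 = 38.89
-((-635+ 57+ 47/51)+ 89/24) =233935/408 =573.37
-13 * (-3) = 39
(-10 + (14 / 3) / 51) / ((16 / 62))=-11749 / 306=-38.40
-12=-12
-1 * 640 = -640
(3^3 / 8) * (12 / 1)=40.50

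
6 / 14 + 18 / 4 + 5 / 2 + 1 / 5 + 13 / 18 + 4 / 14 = 5441 / 630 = 8.64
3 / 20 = 0.15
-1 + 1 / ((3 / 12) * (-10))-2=-17 / 5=-3.40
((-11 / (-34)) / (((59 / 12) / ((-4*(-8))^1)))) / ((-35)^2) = 2112 / 1228675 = 0.00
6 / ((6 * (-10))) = -1 / 10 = -0.10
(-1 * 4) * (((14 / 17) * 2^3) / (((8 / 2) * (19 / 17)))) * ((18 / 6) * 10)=-3360 / 19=-176.84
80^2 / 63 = 6400 / 63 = 101.59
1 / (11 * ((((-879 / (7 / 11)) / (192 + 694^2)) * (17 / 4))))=-13491184 / 1808103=-7.46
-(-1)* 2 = 2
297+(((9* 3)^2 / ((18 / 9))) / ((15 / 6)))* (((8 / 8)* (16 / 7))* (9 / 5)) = 156951 / 175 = 896.86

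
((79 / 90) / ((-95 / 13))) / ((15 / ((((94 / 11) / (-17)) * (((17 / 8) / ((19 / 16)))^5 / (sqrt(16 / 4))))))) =64503602384 / 1746578332125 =0.04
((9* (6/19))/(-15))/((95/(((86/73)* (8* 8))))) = -99072/658825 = -0.15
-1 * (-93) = 93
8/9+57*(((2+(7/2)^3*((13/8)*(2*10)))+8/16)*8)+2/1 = 11457907/18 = 636550.39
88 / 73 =1.21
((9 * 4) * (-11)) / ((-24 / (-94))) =-1551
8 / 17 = 0.47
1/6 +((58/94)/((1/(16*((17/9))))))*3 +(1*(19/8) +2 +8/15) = 344143/5640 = 61.02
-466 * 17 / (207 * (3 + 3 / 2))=-15844 / 1863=-8.50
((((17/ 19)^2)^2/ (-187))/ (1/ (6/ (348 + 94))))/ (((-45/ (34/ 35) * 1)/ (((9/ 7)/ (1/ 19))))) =29478/ 1201525325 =0.00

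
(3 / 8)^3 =27 / 512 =0.05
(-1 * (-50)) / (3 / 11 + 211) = 0.24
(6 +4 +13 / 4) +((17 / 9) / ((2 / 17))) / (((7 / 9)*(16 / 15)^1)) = 7303 / 224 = 32.60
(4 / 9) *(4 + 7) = 44 / 9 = 4.89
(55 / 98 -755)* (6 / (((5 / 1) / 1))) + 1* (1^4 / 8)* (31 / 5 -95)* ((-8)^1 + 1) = -405537 / 490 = -827.63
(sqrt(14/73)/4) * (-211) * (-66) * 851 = 5925513 * sqrt(1022)/146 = 1297473.65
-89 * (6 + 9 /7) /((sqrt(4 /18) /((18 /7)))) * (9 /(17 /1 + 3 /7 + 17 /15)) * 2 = -33089310 * sqrt(2) /13643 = -3429.99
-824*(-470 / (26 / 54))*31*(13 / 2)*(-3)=-486230040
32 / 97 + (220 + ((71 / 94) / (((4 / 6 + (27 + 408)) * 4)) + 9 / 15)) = 52657533537 / 238344520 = 220.93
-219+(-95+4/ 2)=-312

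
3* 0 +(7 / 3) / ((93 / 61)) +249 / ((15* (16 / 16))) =25292 / 1395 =18.13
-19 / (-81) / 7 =19 / 567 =0.03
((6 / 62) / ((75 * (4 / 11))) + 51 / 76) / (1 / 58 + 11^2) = 576143 / 103354775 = 0.01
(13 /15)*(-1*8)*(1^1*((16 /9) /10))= -1.23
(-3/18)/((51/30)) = -5/51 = -0.10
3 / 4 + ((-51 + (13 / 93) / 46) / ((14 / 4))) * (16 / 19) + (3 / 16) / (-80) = -4195765141 / 364143360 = -11.52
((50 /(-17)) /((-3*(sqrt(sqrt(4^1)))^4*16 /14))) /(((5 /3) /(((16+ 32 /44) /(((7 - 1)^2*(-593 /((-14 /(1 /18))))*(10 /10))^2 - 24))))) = 39445 /131076902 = 0.00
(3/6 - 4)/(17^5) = -7/2839714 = -0.00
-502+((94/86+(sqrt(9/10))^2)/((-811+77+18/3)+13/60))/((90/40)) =-2827794442/5633043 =-502.00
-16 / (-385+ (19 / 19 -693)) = 16 / 1077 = 0.01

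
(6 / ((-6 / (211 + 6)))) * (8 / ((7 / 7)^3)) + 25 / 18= -31223 / 18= -1734.61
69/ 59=1.17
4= 4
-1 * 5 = -5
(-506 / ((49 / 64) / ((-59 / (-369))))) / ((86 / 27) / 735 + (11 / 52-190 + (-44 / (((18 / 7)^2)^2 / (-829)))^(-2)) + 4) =43740226879103829634560 / 76900573743235718916017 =0.57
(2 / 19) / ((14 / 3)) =3 / 133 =0.02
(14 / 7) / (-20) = -1 / 10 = -0.10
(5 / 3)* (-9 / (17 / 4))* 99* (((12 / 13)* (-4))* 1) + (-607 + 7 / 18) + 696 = 5487749 / 3978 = 1379.52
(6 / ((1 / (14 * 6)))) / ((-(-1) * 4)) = 126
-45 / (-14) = 45 / 14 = 3.21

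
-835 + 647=-188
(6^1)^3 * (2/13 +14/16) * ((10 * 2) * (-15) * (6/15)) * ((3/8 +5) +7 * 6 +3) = -1343385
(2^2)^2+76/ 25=476/ 25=19.04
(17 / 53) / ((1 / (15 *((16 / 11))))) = 4080 / 583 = 7.00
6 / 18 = 1 / 3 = 0.33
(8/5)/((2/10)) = 8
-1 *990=-990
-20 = -20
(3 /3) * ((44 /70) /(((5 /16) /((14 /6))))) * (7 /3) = 2464 /225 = 10.95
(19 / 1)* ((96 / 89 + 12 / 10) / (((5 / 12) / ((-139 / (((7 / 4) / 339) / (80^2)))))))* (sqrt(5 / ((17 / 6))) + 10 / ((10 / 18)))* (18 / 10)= -1807183578710016 / 3115-100399087706112* sqrt(510) / 52955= -622971418478.58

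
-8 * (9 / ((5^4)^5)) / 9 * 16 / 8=-16 / 95367431640625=-0.00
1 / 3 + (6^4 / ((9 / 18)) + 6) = 2598.33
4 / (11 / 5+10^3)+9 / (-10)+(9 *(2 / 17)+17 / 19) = 1.06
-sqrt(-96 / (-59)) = -4 * sqrt(354) / 59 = -1.28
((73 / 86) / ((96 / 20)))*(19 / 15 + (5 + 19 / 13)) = 1.37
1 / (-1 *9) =-1 / 9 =-0.11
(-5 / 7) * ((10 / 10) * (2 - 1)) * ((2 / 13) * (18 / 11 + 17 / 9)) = -3490 / 9009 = -0.39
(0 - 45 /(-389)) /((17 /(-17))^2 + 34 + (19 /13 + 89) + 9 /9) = 195 /213172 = 0.00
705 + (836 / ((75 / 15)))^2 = 716521 / 25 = 28660.84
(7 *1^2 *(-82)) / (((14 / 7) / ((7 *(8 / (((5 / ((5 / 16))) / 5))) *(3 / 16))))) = -941.72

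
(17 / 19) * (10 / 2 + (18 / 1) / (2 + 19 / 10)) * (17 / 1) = 36125 / 247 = 146.26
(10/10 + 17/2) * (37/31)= 703/62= 11.34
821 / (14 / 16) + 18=6694 / 7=956.29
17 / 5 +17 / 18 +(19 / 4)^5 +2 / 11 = 2422.59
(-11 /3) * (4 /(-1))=44 /3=14.67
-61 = -61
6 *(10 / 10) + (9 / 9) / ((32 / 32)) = 7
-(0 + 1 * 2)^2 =-4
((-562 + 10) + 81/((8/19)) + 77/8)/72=-175/36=-4.86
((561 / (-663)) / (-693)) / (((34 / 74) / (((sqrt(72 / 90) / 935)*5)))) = 74*sqrt(5) / 13018005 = 0.00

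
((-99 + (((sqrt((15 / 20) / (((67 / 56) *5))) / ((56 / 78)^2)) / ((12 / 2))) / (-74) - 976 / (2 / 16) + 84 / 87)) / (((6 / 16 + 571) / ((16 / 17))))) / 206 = -14673600 / 232110809 - 507 *sqrt(14070) / 4861160703455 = -0.06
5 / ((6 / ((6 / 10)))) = 1 / 2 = 0.50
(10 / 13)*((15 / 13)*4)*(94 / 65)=11280 / 2197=5.13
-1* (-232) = 232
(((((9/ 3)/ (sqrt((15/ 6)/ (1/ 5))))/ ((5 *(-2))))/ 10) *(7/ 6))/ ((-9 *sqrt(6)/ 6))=7 *sqrt(3)/ 4500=0.00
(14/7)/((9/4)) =8/9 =0.89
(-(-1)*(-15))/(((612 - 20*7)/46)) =-1.46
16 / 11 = 1.45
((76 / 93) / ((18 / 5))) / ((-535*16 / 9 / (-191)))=3629 / 79608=0.05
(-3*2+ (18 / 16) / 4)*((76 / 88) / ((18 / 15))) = -5795 / 1408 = -4.12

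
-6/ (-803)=6/ 803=0.01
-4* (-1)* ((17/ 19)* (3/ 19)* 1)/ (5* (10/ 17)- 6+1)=-3468/ 12635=-0.27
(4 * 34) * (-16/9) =-2176/9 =-241.78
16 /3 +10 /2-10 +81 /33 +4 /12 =103 /33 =3.12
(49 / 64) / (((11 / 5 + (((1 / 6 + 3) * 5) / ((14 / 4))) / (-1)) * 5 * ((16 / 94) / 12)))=-145089 / 31232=-4.65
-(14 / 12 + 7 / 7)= -13 / 6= -2.17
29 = 29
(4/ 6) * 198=132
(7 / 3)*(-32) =-224 / 3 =-74.67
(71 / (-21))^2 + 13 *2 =16507 / 441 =37.43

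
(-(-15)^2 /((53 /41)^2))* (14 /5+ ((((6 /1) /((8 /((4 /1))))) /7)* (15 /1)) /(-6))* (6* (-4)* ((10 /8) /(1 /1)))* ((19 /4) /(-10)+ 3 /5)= 137295675 /157304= 872.80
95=95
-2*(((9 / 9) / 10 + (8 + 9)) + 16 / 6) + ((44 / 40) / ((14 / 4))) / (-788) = -3271021 / 82740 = -39.53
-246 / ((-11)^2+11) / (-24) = 41 / 528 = 0.08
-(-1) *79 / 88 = 79 / 88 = 0.90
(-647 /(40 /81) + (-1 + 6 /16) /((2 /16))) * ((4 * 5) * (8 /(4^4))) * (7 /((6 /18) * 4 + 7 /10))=-5523735 /1952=-2829.78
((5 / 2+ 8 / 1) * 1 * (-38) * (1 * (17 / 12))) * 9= -20349 / 4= -5087.25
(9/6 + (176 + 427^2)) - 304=364405/2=182202.50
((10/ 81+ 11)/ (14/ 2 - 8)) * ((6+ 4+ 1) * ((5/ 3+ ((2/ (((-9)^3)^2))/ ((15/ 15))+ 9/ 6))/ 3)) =-33358414067/ 258280326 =-129.16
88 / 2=44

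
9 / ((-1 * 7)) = -1.29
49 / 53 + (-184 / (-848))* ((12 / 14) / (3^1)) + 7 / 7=737 / 371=1.99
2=2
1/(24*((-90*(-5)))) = 1/10800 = 0.00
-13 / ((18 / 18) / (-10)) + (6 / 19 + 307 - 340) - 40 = 1089 / 19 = 57.32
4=4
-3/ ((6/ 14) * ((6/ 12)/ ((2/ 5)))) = -28/ 5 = -5.60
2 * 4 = 8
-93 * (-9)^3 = 67797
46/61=0.75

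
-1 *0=0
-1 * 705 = -705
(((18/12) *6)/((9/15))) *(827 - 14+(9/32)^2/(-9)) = 12487545/1024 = 12194.87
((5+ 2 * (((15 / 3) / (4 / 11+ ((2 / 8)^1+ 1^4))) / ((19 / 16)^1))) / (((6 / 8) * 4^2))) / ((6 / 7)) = 32165 / 32376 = 0.99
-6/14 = -3/7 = -0.43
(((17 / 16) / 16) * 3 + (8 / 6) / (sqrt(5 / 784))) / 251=51 / 64256 + 112 * sqrt(5) / 3765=0.07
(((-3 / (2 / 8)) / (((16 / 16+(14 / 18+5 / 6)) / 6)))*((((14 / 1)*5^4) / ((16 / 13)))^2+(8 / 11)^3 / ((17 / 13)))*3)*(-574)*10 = 25522779788322047595 / 1063469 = 23999552209158.94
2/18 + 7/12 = 25/36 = 0.69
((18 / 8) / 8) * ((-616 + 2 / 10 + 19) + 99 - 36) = -24021 / 160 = -150.13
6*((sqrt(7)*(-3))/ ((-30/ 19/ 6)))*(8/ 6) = 456*sqrt(7)/ 5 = 241.29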